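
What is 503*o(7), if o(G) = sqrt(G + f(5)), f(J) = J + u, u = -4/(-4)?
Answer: 503*sqrt(13) ≈ 1813.6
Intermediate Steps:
u = 1 (u = -4*(-1/4) = 1)
f(J) = 1 + J (f(J) = J + 1 = 1 + J)
o(G) = sqrt(6 + G) (o(G) = sqrt(G + (1 + 5)) = sqrt(G + 6) = sqrt(6 + G))
503*o(7) = 503*sqrt(6 + 7) = 503*sqrt(13)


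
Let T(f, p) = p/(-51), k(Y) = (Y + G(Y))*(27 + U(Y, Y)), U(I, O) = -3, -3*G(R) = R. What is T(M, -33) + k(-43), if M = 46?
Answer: -11685/17 ≈ -687.35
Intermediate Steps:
G(R) = -R/3
k(Y) = 16*Y (k(Y) = (Y - Y/3)*(27 - 3) = (2*Y/3)*24 = 16*Y)
T(f, p) = -p/51 (T(f, p) = p*(-1/51) = -p/51)
T(M, -33) + k(-43) = -1/51*(-33) + 16*(-43) = 11/17 - 688 = -11685/17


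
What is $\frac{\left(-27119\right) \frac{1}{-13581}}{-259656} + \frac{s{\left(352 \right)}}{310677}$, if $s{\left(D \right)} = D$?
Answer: $\frac{410954458103}{365189228976024} \approx 0.0011253$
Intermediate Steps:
$\frac{\left(-27119\right) \frac{1}{-13581}}{-259656} + \frac{s{\left(352 \right)}}{310677} = \frac{\left(-27119\right) \frac{1}{-13581}}{-259656} + \frac{352}{310677} = \left(-27119\right) \left(- \frac{1}{13581}\right) \left(- \frac{1}{259656}\right) + 352 \cdot \frac{1}{310677} = \frac{27119}{13581} \left(- \frac{1}{259656}\right) + \frac{352}{310677} = - \frac{27119}{3526388136} + \frac{352}{310677} = \frac{410954458103}{365189228976024}$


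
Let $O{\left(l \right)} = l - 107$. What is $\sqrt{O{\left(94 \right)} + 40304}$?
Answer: $\sqrt{40291} \approx 200.73$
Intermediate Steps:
$O{\left(l \right)} = -107 + l$
$\sqrt{O{\left(94 \right)} + 40304} = \sqrt{\left(-107 + 94\right) + 40304} = \sqrt{-13 + 40304} = \sqrt{40291}$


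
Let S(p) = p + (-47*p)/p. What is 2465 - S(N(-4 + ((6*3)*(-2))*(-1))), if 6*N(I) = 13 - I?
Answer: 15091/6 ≈ 2515.2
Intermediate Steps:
N(I) = 13/6 - I/6 (N(I) = (13 - I)/6 = 13/6 - I/6)
S(p) = -47 + p (S(p) = p - 47 = -47 + p)
2465 - S(N(-4 + ((6*3)*(-2))*(-1))) = 2465 - (-47 + (13/6 - (-4 + ((6*3)*(-2))*(-1))/6)) = 2465 - (-47 + (13/6 - (-4 + (18*(-2))*(-1))/6)) = 2465 - (-47 + (13/6 - (-4 - 36*(-1))/6)) = 2465 - (-47 + (13/6 - (-4 + 36)/6)) = 2465 - (-47 + (13/6 - ⅙*32)) = 2465 - (-47 + (13/6 - 16/3)) = 2465 - (-47 - 19/6) = 2465 - 1*(-301/6) = 2465 + 301/6 = 15091/6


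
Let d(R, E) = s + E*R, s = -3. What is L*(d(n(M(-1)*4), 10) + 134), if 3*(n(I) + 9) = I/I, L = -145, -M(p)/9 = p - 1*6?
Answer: -19285/3 ≈ -6428.3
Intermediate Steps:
M(p) = 54 - 9*p (M(p) = -9*(p - 1*6) = -9*(p - 6) = -9*(-6 + p) = 54 - 9*p)
n(I) = -26/3 (n(I) = -9 + (I/I)/3 = -9 + (⅓)*1 = -9 + ⅓ = -26/3)
d(R, E) = -3 + E*R
L*(d(n(M(-1)*4), 10) + 134) = -145*((-3 + 10*(-26/3)) + 134) = -145*((-3 - 260/3) + 134) = -145*(-269/3 + 134) = -145*133/3 = -19285/3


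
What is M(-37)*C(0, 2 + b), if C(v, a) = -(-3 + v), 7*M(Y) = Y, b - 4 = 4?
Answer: -111/7 ≈ -15.857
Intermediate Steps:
b = 8 (b = 4 + 4 = 8)
M(Y) = Y/7
C(v, a) = 3 - v
M(-37)*C(0, 2 + b) = ((⅐)*(-37))*(3 - 1*0) = -37*(3 + 0)/7 = -37/7*3 = -111/7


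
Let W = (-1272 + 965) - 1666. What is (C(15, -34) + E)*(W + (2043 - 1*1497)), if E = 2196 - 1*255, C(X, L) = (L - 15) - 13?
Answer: -2681333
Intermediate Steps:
W = -1973 (W = -307 - 1666 = -1973)
C(X, L) = -28 + L (C(X, L) = (-15 + L) - 13 = -28 + L)
E = 1941 (E = 2196 - 255 = 1941)
(C(15, -34) + E)*(W + (2043 - 1*1497)) = ((-28 - 34) + 1941)*(-1973 + (2043 - 1*1497)) = (-62 + 1941)*(-1973 + (2043 - 1497)) = 1879*(-1973 + 546) = 1879*(-1427) = -2681333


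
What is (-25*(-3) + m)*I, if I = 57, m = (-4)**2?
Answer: 5187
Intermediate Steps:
m = 16
(-25*(-3) + m)*I = (-25*(-3) + 16)*57 = (75 + 16)*57 = 91*57 = 5187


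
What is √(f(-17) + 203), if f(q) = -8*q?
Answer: √339 ≈ 18.412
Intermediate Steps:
√(f(-17) + 203) = √(-8*(-17) + 203) = √(136 + 203) = √339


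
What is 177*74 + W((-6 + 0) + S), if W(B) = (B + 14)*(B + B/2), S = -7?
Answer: 26157/2 ≈ 13079.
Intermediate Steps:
W(B) = 3*B*(14 + B)/2 (W(B) = (14 + B)*(B + B*(1/2)) = (14 + B)*(B + B/2) = (14 + B)*(3*B/2) = 3*B*(14 + B)/2)
177*74 + W((-6 + 0) + S) = 177*74 + 3*((-6 + 0) - 7)*(14 + ((-6 + 0) - 7))/2 = 13098 + 3*(-6 - 7)*(14 + (-6 - 7))/2 = 13098 + (3/2)*(-13)*(14 - 13) = 13098 + (3/2)*(-13)*1 = 13098 - 39/2 = 26157/2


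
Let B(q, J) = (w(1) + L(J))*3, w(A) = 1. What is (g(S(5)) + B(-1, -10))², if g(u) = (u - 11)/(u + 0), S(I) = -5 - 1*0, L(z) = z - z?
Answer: 961/25 ≈ 38.440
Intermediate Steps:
L(z) = 0
S(I) = -5 (S(I) = -5 + 0 = -5)
g(u) = (-11 + u)/u
B(q, J) = 3 (B(q, J) = (1 + 0)*3 = 1*3 = 3)
(g(S(5)) + B(-1, -10))² = ((-11 - 5)/(-5) + 3)² = (-⅕*(-16) + 3)² = (16/5 + 3)² = (31/5)² = 961/25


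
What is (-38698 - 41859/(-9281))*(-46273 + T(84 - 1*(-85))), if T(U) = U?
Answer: 16556604719016/9281 ≈ 1.7839e+9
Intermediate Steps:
(-38698 - 41859/(-9281))*(-46273 + T(84 - 1*(-85))) = (-38698 - 41859/(-9281))*(-46273 + (84 - 1*(-85))) = (-38698 - 41859*(-1/9281))*(-46273 + (84 + 85)) = (-38698 + 41859/9281)*(-46273 + 169) = -359114279/9281*(-46104) = 16556604719016/9281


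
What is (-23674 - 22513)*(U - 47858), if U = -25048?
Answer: 3367309422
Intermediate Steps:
(-23674 - 22513)*(U - 47858) = (-23674 - 22513)*(-25048 - 47858) = -46187*(-72906) = 3367309422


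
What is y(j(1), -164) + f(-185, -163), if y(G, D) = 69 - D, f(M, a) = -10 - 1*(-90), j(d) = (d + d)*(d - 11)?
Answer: 313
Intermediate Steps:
j(d) = 2*d*(-11 + d) (j(d) = (2*d)*(-11 + d) = 2*d*(-11 + d))
f(M, a) = 80 (f(M, a) = -10 + 90 = 80)
y(j(1), -164) + f(-185, -163) = (69 - 1*(-164)) + 80 = (69 + 164) + 80 = 233 + 80 = 313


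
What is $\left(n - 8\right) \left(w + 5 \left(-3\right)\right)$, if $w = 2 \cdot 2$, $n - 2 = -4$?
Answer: $110$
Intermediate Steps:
$n = -2$ ($n = 2 - 4 = -2$)
$w = 4$
$\left(n - 8\right) \left(w + 5 \left(-3\right)\right) = \left(-2 - 8\right) \left(4 + 5 \left(-3\right)\right) = - 10 \left(4 - 15\right) = \left(-10\right) \left(-11\right) = 110$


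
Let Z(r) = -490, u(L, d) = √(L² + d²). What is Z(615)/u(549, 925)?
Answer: -245*√1157026/578513 ≈ -0.45554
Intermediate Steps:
Z(615)/u(549, 925) = -490/√(549² + 925²) = -490/√(301401 + 855625) = -490*√1157026/1157026 = -245*√1157026/578513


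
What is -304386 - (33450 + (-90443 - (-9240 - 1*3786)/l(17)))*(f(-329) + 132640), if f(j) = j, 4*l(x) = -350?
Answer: 1323033842647/175 ≈ 7.5602e+9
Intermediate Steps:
l(x) = -175/2 (l(x) = (¼)*(-350) = -175/2)
-304386 - (33450 + (-90443 - (-9240 - 1*3786)/l(17)))*(f(-329) + 132640) = -304386 - (33450 + (-90443 - (-9240 - 1*3786)/(-175/2)))*(-329 + 132640) = -304386 - (33450 + (-90443 - (-9240 - 3786)*(-2)/175))*132311 = -304386 - (33450 + (-90443 - (-13026)*(-2)/175))*132311 = -304386 - (33450 + (-90443 - 1*26052/175))*132311 = -304386 - (33450 + (-90443 - 26052/175))*132311 = -304386 - (33450 - 15853577/175)*132311 = -304386 - (-9999827)*132311/175 = -304386 - 1*(-1323087110197/175) = -304386 + 1323087110197/175 = 1323033842647/175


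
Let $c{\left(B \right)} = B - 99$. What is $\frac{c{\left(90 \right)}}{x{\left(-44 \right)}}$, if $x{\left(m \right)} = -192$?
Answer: $\frac{3}{64} \approx 0.046875$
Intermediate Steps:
$c{\left(B \right)} = -99 + B$
$\frac{c{\left(90 \right)}}{x{\left(-44 \right)}} = \frac{-99 + 90}{-192} = \left(-9\right) \left(- \frac{1}{192}\right) = \frac{3}{64}$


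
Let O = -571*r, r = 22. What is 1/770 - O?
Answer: 9672741/770 ≈ 12562.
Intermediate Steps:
O = -12562 (O = -571*22 = -12562)
1/770 - O = 1/770 - 1*(-12562) = 1/770 + 12562 = 9672741/770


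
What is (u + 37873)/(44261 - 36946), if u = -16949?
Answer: 20924/7315 ≈ 2.8604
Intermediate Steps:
(u + 37873)/(44261 - 36946) = (-16949 + 37873)/(44261 - 36946) = 20924/7315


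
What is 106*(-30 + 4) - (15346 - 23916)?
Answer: 5814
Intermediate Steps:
106*(-30 + 4) - (15346 - 23916) = 106*(-26) - 1*(-8570) = -2756 + 8570 = 5814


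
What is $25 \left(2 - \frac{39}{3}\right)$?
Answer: $-275$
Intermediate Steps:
$25 \left(2 - \frac{39}{3}\right) = 25 \left(2 - 13\right) = 25 \left(-11\right) = -275$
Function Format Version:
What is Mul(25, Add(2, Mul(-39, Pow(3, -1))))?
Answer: -275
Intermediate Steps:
Mul(25, Add(2, Mul(-39, Pow(3, -1)))) = Mul(25, Add(2, Mul(-39, Rational(1, 3)))) = Mul(25, Add(2, -13)) = Mul(25, -11) = -275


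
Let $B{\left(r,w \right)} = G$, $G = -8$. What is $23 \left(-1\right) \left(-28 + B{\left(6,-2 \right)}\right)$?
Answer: $828$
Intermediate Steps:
$B{\left(r,w \right)} = -8$
$23 \left(-1\right) \left(-28 + B{\left(6,-2 \right)}\right) = 23 \left(-1\right) \left(-28 - 8\right) = \left(-23\right) \left(-36\right) = 828$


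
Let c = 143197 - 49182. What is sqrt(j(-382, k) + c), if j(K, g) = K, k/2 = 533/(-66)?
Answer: 23*sqrt(177) ≈ 306.00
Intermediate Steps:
k = -533/33 (k = 2*(533/(-66)) = 2*(533*(-1/66)) = 2*(-533/66) = -533/33 ≈ -16.152)
c = 94015
sqrt(j(-382, k) + c) = sqrt(-382 + 94015) = sqrt(93633) = 23*sqrt(177)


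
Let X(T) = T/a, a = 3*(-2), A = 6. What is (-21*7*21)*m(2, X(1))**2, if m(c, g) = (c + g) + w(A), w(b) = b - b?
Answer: -41503/4 ≈ -10376.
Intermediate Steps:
a = -6
X(T) = -T/6 (X(T) = T/(-6) = T*(-1/6) = -T/6)
w(b) = 0
m(c, g) = c + g (m(c, g) = (c + g) + 0 = c + g)
(-21*7*21)*m(2, X(1))**2 = (-21*7*21)*(2 - 1/6*1)**2 = (-147*21)*(2 - 1/6)**2 = -3087*(11/6)**2 = -3087*121/36 = -41503/4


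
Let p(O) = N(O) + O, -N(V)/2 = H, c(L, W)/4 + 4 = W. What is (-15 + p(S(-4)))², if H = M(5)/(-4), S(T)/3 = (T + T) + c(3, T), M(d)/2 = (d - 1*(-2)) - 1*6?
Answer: 17956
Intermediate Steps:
c(L, W) = -16 + 4*W
M(d) = -8 + 2*d (M(d) = 2*((d - 1*(-2)) - 1*6) = 2*((d + 2) - 6) = 2*((2 + d) - 6) = 2*(-4 + d) = -8 + 2*d)
S(T) = -48 + 18*T (S(T) = 3*((T + T) + (-16 + 4*T)) = 3*(2*T + (-16 + 4*T)) = 3*(-16 + 6*T) = -48 + 18*T)
H = -½ (H = (-8 + 2*5)/(-4) = (-8 + 10)*(-¼) = 2*(-¼) = -½ ≈ -0.50000)
N(V) = 1 (N(V) = -2*(-½) = 1)
p(O) = 1 + O
(-15 + p(S(-4)))² = (-15 + (1 + (-48 + 18*(-4))))² = (-15 + (1 + (-48 - 72)))² = (-15 + (1 - 120))² = (-15 - 119)² = (-134)² = 17956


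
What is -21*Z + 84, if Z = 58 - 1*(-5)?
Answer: -1239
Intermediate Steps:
Z = 63 (Z = 58 + 5 = 63)
-21*Z + 84 = -21*63 + 84 = -1323 + 84 = -1239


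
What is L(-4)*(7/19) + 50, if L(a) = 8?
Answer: 1006/19 ≈ 52.947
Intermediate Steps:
L(-4)*(7/19) + 50 = 8*(7/19) + 50 = 56/19 + 50 = 1006/19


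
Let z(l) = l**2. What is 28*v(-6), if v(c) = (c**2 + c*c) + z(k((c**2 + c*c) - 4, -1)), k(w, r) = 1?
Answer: 2044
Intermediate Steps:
v(c) = 1 + 2*c**2 (v(c) = (c**2 + c*c) + 1**2 = (c**2 + c**2) + 1 = 2*c**2 + 1 = 1 + 2*c**2)
28*v(-6) = 28*(1 + 2*(-6)**2) = 28*(1 + 2*36) = 28*(1 + 72) = 28*73 = 2044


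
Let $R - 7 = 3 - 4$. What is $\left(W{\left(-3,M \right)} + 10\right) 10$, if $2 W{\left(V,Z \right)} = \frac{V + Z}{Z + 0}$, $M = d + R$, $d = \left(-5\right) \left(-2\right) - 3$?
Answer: $\frac{1350}{13} \approx 103.85$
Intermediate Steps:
$R = 6$ ($R = 7 + \left(3 - 4\right) = 7 - 1 = 6$)
$d = 7$ ($d = 10 - 3 = 7$)
$M = 13$ ($M = 7 + 6 = 13$)
$W{\left(V,Z \right)} = \frac{V + Z}{2 Z}$ ($W{\left(V,Z \right)} = \frac{\left(V + Z\right) \frac{1}{Z + 0}}{2} = \frac{\left(V + Z\right) \frac{1}{Z}}{2} = \frac{\frac{1}{Z} \left(V + Z\right)}{2} = \frac{V + Z}{2 Z}$)
$\left(W{\left(-3,M \right)} + 10\right) 10 = \left(\frac{-3 + 13}{2 \cdot 13} + 10\right) 10 = \left(\frac{1}{2} \cdot \frac{1}{13} \cdot 10 + 10\right) 10 = \left(\frac{5}{13} + 10\right) 10 = \frac{135}{13} \cdot 10 = \frac{1350}{13}$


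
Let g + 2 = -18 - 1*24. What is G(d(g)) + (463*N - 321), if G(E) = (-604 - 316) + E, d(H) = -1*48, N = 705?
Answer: 325126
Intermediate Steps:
g = -44 (g = -2 + (-18 - 1*24) = -2 + (-18 - 24) = -2 - 42 = -44)
d(H) = -48
G(E) = -920 + E
G(d(g)) + (463*N - 321) = (-920 - 48) + (463*705 - 321) = -968 + (326415 - 321) = -968 + 326094 = 325126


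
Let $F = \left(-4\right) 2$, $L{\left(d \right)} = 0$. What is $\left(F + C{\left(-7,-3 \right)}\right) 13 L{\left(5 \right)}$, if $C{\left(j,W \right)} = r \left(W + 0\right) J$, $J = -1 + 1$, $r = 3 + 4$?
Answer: $0$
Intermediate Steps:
$r = 7$
$J = 0$
$C{\left(j,W \right)} = 0$ ($C{\left(j,W \right)} = 7 \left(W + 0\right) 0 = 7 W 0 = 0$)
$F = -8$
$\left(F + C{\left(-7,-3 \right)}\right) 13 L{\left(5 \right)} = \left(-8 + 0\right) 13 \cdot 0 = \left(-8\right) 0 = 0$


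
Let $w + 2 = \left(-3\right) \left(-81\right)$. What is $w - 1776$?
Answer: $-1535$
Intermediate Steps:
$w = 241$ ($w = -2 - -243 = -2 + 243 = 241$)
$w - 1776 = 241 - 1776 = -1535$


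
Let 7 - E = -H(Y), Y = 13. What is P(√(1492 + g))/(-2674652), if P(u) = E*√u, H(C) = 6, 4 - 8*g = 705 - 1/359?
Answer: -13*√2*359^(¾)*2016683^(¼)/1920400136 ≈ -2.9754e-5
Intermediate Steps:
g = -125829/1436 (g = ½ - (705 - 1/359)/8 = ½ - ⅛*253094/359 = ½ - 126547/1436 = -125829/1436 ≈ -87.625)
E = 13 (E = 7 - (-1)*6 = 7 - 1*(-6) = 7 + 6 = 13)
P(u) = 13*√u
P(√(1492 + g))/(-2674652) = (13*√(√(1492 - 125829/1436)))/(-2674652) = (13*√(√(2016683/1436)))*(-1/2674652) = (13*√(√723989197/718))*(-1/2674652) = (13*(√2*359^(¾)*2016683^(¼)/718))*(-1/2674652) = (13*√2*359^(¾)*2016683^(¼)/718)*(-1/2674652) = -13*√2*359^(¾)*2016683^(¼)/1920400136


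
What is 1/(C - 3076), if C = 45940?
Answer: 1/42864 ≈ 2.3330e-5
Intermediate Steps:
1/(C - 3076) = 1/(45940 - 3076) = 1/42864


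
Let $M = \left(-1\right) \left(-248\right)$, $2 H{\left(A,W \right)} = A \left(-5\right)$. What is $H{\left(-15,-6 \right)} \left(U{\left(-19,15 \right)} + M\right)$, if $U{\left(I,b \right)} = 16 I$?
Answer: $-2100$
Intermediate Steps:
$H{\left(A,W \right)} = - \frac{5 A}{2}$ ($H{\left(A,W \right)} = \frac{A \left(-5\right)}{2} = \frac{\left(-5\right) A}{2} = - \frac{5 A}{2}$)
$M = 248$
$H{\left(-15,-6 \right)} \left(U{\left(-19,15 \right)} + M\right) = \left(- \frac{5}{2}\right) \left(-15\right) \left(16 \left(-19\right) + 248\right) = \frac{75 \left(-304 + 248\right)}{2} = \frac{75}{2} \left(-56\right) = -2100$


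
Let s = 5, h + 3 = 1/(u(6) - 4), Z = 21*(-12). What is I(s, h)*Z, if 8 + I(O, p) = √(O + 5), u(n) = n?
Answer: 2016 - 252*√10 ≈ 1219.1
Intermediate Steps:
Z = -252
h = -5/2 (h = -3 + 1/(6 - 4) = -3 + 1/2 = -3 + ½ = -5/2 ≈ -2.5000)
I(O, p) = -8 + √(5 + O) (I(O, p) = -8 + √(O + 5) = -8 + √(5 + O))
I(s, h)*Z = (-8 + √(5 + 5))*(-252) = (-8 + √10)*(-252) = 2016 - 252*√10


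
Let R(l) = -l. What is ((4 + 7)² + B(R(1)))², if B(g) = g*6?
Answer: 13225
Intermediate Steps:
B(g) = 6*g
((4 + 7)² + B(R(1)))² = ((4 + 7)² + 6*(-1*1))² = (11² + 6*(-1))² = (121 - 6)² = 115² = 13225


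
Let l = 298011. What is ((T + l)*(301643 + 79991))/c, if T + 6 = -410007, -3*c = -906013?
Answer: -128231313804/906013 ≈ -1.4153e+5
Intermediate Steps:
c = 906013/3 (c = -⅓*(-906013) = 906013/3 ≈ 3.0200e+5)
T = -410013 (T = -6 - 410007 = -410013)
((T + l)*(301643 + 79991))/c = ((-410013 + 298011)*(301643 + 79991))/(906013/3) = -112002*381634*(3/906013) = -42743771268*3/906013 = -128231313804/906013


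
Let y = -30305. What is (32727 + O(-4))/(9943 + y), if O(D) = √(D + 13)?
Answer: -16365/10181 ≈ -1.6074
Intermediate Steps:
O(D) = √(13 + D)
(32727 + O(-4))/(9943 + y) = (32727 + √(13 - 4))/(9943 - 30305) = (32727 + √9)/(-20362) = (32727 + 3)*(-1/20362) = 32730*(-1/20362) = -16365/10181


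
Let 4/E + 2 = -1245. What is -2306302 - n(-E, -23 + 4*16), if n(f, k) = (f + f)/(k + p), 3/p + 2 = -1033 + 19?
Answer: -119792303324010/51941291 ≈ -2.3063e+6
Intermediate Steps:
E = -4/1247 (E = 4/(-2 - 1245) = 4/(-1247) = 4*(-1/1247) = -4/1247 ≈ -0.0032077)
p = -3/1016 (p = 3/(-2 + (-1033 + 19)) = 3/(-2 - 1014) = 3/(-1016) = 3*(-1/1016) = -3/1016 ≈ -0.0029528)
n(f, k) = 2*f/(-3/1016 + k) (n(f, k) = (f + f)/(k - 3/1016) = (2*f)/(-3/1016 + k) = 2*f/(-3/1016 + k))
-2306302 - n(-E, -23 + 4*16) = -2306302 - 2032*(-1*(-4/1247))/(-3 + 1016*(-23 + 4*16)) = -2306302 - 2032*4/(1247*(-3 + 1016*(-23 + 64))) = -2306302 - 2032*4/(1247*(-3 + 1016*41)) = -2306302 - 2032*4/(1247*(-3 + 41656)) = -2306302 - 2032*4/(1247*41653) = -2306302 - 1*8128/51941291 = -2306302 - 8128/51941291 = -119792303324010/51941291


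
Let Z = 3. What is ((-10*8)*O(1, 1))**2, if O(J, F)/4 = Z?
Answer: 921600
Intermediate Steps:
O(J, F) = 12 (O(J, F) = 4*3 = 12)
((-10*8)*O(1, 1))**2 = (-10*8*12)**2 = (-80*12)**2 = (-960)**2 = 921600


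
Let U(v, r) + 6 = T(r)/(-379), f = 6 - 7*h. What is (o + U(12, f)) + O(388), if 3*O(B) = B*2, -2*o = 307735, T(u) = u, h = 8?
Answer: -349319831/2274 ≈ -1.5361e+5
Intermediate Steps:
o = -307735/2 (o = -1/2*307735 = -307735/2 ≈ -1.5387e+5)
f = -50 (f = 6 - 7*8 = 6 - 56 = -50)
U(v, r) = -6 - r/379 (U(v, r) = -6 + r/(-379) = -6 + r*(-1/379) = -6 - r/379)
O(B) = 2*B/3 (O(B) = (B*2)/3 = (2*B)/3 = 2*B/3)
(o + U(12, f)) + O(388) = (-307735/2 + (-6 - 1/379*(-50))) + (2/3)*388 = (-307735/2 + (-6 + 50/379)) + 776/3 = (-307735/2 - 2224/379) + 776/3 = -116636013/758 + 776/3 = -349319831/2274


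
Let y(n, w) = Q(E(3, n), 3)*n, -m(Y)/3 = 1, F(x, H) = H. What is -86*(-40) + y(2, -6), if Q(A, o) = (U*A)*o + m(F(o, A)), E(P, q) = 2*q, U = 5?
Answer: 3554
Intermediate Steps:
m(Y) = -3 (m(Y) = -3*1 = -3)
Q(A, o) = -3 + 5*A*o (Q(A, o) = (5*A)*o - 3 = 5*A*o - 3 = -3 + 5*A*o)
y(n, w) = n*(-3 + 30*n) (y(n, w) = (-3 + 5*(2*n)*3)*n = (-3 + 30*n)*n = n*(-3 + 30*n))
-86*(-40) + y(2, -6) = -86*(-40) + 3*2*(-1 + 10*2) = 3440 + 3*2*(-1 + 20) = 3440 + 3*2*19 = 3440 + 114 = 3554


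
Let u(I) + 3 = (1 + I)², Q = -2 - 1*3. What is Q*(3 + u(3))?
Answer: -80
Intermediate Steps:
Q = -5 (Q = -2 - 3 = -5)
u(I) = -3 + (1 + I)²
Q*(3 + u(3)) = -5*(3 + (-3 + (1 + 3)²)) = -5*(3 + (-3 + 4²)) = -5*(3 + (-3 + 16)) = -5*(3 + 13) = -5*16 = -80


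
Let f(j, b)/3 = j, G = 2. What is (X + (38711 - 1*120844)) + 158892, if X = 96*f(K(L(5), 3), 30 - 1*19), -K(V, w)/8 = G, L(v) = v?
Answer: 72151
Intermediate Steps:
K(V, w) = -16 (K(V, w) = -8*2 = -16)
f(j, b) = 3*j
X = -4608 (X = 96*(3*(-16)) = 96*(-48) = -4608)
(X + (38711 - 1*120844)) + 158892 = (-4608 + (38711 - 1*120844)) + 158892 = (-4608 + (38711 - 120844)) + 158892 = (-4608 - 82133) + 158892 = -86741 + 158892 = 72151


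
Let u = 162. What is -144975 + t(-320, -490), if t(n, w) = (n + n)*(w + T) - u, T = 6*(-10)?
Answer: 206863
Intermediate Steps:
T = -60
t(n, w) = -162 + 2*n*(-60 + w) (t(n, w) = (n + n)*(w - 60) - 1*162 = (2*n)*(-60 + w) - 162 = 2*n*(-60 + w) - 162 = -162 + 2*n*(-60 + w))
-144975 + t(-320, -490) = -144975 + (-162 - 120*(-320) + 2*(-320)*(-490)) = -144975 + (-162 + 38400 + 313600) = -144975 + 351838 = 206863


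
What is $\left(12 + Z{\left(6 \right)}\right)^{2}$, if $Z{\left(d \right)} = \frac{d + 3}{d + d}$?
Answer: $\frac{2601}{16} \approx 162.56$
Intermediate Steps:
$Z{\left(d \right)} = \frac{3 + d}{2 d}$
$\left(12 + Z{\left(6 \right)}\right)^{2} = \left(12 + \frac{3 + 6}{2 \cdot 6}\right)^{2} = \left(12 + \frac{1}{2} \cdot \frac{1}{6} \cdot 9\right)^{2} = \left(12 + \frac{3}{4}\right)^{2} = \left(\frac{51}{4}\right)^{2} = \frac{2601}{16}$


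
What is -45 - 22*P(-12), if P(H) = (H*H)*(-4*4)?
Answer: 50643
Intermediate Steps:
P(H) = -16*H² (P(H) = H²*(-16) = -16*H²)
-45 - 22*P(-12) = -45 - (-352)*(-12)² = -45 - (-352)*144 = -45 - 22*(-2304) = -45 + 50688 = 50643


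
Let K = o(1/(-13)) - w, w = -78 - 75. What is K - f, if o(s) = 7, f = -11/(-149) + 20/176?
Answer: 1047731/6556 ≈ 159.81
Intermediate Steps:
f = 1229/6556 (f = -11*(-1/149) + 20*(1/176) = 11/149 + 5/44 = 1229/6556 ≈ 0.18746)
w = -153
K = 160 (K = 7 - 1*(-153) = 7 + 153 = 160)
K - f = 160 - 1*1229/6556 = 160 - 1229/6556 = 1047731/6556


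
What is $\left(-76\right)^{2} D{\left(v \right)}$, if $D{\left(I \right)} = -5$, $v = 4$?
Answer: $-28880$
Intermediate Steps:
$\left(-76\right)^{2} D{\left(v \right)} = \left(-76\right)^{2} \left(-5\right) = 5776 \left(-5\right) = -28880$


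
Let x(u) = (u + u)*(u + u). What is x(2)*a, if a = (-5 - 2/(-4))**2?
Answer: 324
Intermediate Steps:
x(u) = 4*u**2 (x(u) = (2*u)*(2*u) = 4*u**2)
a = 81/4 (a = (-5 - 2*(-1/4))**2 = (-5 + 1/2)**2 = (-9/2)**2 = 81/4 ≈ 20.250)
x(2)*a = (4*2**2)*(81/4) = (4*4)*(81/4) = 16*(81/4) = 324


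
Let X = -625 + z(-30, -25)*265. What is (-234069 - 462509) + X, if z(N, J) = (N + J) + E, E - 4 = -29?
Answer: -718403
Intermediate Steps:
E = -25 (E = 4 - 29 = -25)
z(N, J) = -25 + J + N (z(N, J) = (N + J) - 25 = (J + N) - 25 = -25 + J + N)
X = -21825 (X = -625 + (-25 - 25 - 30)*265 = -625 - 80*265 = -625 - 21200 = -21825)
(-234069 - 462509) + X = (-234069 - 462509) - 21825 = -696578 - 21825 = -718403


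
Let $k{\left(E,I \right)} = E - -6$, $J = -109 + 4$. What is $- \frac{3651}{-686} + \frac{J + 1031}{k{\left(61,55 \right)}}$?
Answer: $\frac{879853}{45962} \approx 19.143$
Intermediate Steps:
$J = -105$
$k{\left(E,I \right)} = 6 + E$ ($k{\left(E,I \right)} = E + 6 = 6 + E$)
$- \frac{3651}{-686} + \frac{J + 1031}{k{\left(61,55 \right)}} = - \frac{3651}{-686} + \frac{-105 + 1031}{6 + 61} = \left(-3651\right) \left(- \frac{1}{686}\right) + \frac{926}{67} = \frac{3651}{686} + 926 \cdot \frac{1}{67} = \frac{3651}{686} + \frac{926}{67} = \frac{879853}{45962}$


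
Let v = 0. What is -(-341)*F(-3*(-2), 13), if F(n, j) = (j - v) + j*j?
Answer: 62062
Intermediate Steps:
F(n, j) = j + j² (F(n, j) = (j - 1*0) + j*j = (j + 0) + j² = j + j²)
-(-341)*F(-3*(-2), 13) = -(-341)*13*(1 + 13) = -(-341)*13*14 = -(-341)*182 = -1*(-62062) = 62062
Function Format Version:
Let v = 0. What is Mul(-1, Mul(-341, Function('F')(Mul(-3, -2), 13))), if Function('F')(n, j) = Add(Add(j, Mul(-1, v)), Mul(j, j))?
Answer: 62062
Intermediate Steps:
Function('F')(n, j) = Add(j, Pow(j, 2)) (Function('F')(n, j) = Add(Add(j, Mul(-1, 0)), Mul(j, j)) = Add(Add(j, 0), Pow(j, 2)) = Add(j, Pow(j, 2)))
Mul(-1, Mul(-341, Function('F')(Mul(-3, -2), 13))) = Mul(-1, Mul(-341, Mul(13, Add(1, 13)))) = Mul(-1, Mul(-341, Mul(13, 14))) = Mul(-1, Mul(-341, 182)) = Mul(-1, -62062) = 62062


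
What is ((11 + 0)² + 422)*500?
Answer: 271500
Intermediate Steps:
((11 + 0)² + 422)*500 = (11² + 422)*500 = (121 + 422)*500 = 543*500 = 271500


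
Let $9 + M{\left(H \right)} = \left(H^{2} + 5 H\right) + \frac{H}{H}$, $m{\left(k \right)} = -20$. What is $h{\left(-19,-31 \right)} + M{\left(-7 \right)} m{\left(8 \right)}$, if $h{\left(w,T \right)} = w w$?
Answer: $241$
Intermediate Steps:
$h{\left(w,T \right)} = w^{2}$
$M{\left(H \right)} = -8 + H^{2} + 5 H$ ($M{\left(H \right)} = -9 + \left(\left(H^{2} + 5 H\right) + \frac{H}{H}\right) = -9 + \left(\left(H^{2} + 5 H\right) + 1\right) = -9 + \left(1 + H^{2} + 5 H\right) = -8 + H^{2} + 5 H$)
$h{\left(-19,-31 \right)} + M{\left(-7 \right)} m{\left(8 \right)} = \left(-19\right)^{2} + \left(-8 + \left(-7\right)^{2} + 5 \left(-7\right)\right) \left(-20\right) = 361 + \left(-8 + 49 - 35\right) \left(-20\right) = 361 + 6 \left(-20\right) = 361 - 120 = 241$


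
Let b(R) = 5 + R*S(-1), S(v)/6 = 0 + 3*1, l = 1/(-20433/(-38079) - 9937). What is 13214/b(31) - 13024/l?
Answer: 924802464932662/7146159 ≈ 1.2941e+8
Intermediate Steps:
l = -12693/126123530 (l = 1/(-20433*(-1/38079) - 9937) = 1/(6811/12693 - 9937) = 1/(-126123530/12693) = -12693/126123530 ≈ -0.00010064)
S(v) = 18 (S(v) = 6*(0 + 3*1) = 6*(0 + 3) = 6*3 = 18)
b(R) = 5 + 18*R (b(R) = 5 + R*18 = 5 + 18*R)
13214/b(31) - 13024/l = 13214/(5 + 18*31) - 13024/(-12693/126123530) = 13214/(5 + 558) - 13024*(-126123530/12693) = 13214/563 + 1642632854720/12693 = 924802464932662/7146159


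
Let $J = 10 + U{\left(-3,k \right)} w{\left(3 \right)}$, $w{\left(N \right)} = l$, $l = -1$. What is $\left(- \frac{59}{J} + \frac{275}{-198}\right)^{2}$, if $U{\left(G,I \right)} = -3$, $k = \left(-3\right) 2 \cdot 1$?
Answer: $\frac{1923769}{54756} \approx 35.133$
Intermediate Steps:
$w{\left(N \right)} = -1$
$k = -6$ ($k = \left(-6\right) 1 = -6$)
$J = 13$ ($J = 10 - -3 = 10 + 3 = 13$)
$\left(- \frac{59}{J} + \frac{275}{-198}\right)^{2} = \left(- \frac{59}{13} + \frac{275}{-198}\right)^{2} = \left(\left(-59\right) \frac{1}{13} + 275 \left(- \frac{1}{198}\right)\right)^{2} = \left(- \frac{59}{13} - \frac{25}{18}\right)^{2} = \left(- \frac{1387}{234}\right)^{2} = \frac{1923769}{54756}$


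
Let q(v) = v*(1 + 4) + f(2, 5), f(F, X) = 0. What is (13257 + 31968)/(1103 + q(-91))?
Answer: 1675/24 ≈ 69.792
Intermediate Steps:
q(v) = 5*v (q(v) = v*(1 + 4) + 0 = v*5 + 0 = 5*v + 0 = 5*v)
(13257 + 31968)/(1103 + q(-91)) = (13257 + 31968)/(1103 + 5*(-91)) = 45225/(1103 - 455) = 45225/648 = 45225*(1/648) = 1675/24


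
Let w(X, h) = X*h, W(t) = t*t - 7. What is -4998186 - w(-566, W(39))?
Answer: -4141262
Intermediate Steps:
W(t) = -7 + t² (W(t) = t² - 7 = -7 + t²)
-4998186 - w(-566, W(39)) = -4998186 - (-566)*(-7 + 39²) = -4998186 - (-566)*(-7 + 1521) = -4998186 - (-566)*1514 = -4998186 - 1*(-856924) = -4998186 + 856924 = -4141262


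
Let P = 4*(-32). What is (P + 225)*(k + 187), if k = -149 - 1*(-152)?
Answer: 18430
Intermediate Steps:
k = 3 (k = -149 + 152 = 3)
P = -128
(P + 225)*(k + 187) = (-128 + 225)*(3 + 187) = 97*190 = 18430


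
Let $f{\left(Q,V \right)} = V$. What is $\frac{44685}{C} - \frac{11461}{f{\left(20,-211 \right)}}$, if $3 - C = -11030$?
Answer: $\frac{135877748}{2327963} \approx 58.368$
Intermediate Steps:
$C = 11033$ ($C = 3 - -11030 = 3 + 11030 = 11033$)
$\frac{44685}{C} - \frac{11461}{f{\left(20,-211 \right)}} = \frac{44685}{11033} - \frac{11461}{-211} = 44685 \cdot \frac{1}{11033} - - \frac{11461}{211} = \frac{44685}{11033} + \frac{11461}{211} = \frac{135877748}{2327963}$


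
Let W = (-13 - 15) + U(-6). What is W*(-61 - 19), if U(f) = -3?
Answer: 2480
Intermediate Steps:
W = -31 (W = (-13 - 15) - 3 = -28 - 3 = -31)
W*(-61 - 19) = -31*(-61 - 19) = -31*(-80) = 2480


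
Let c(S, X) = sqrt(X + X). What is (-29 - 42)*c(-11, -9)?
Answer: -213*I*sqrt(2) ≈ -301.23*I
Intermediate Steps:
c(S, X) = sqrt(2)*sqrt(X) (c(S, X) = sqrt(2*X) = sqrt(2)*sqrt(X))
(-29 - 42)*c(-11, -9) = (-29 - 42)*(sqrt(2)*sqrt(-9)) = -71*sqrt(2)*3*I = -213*I*sqrt(2)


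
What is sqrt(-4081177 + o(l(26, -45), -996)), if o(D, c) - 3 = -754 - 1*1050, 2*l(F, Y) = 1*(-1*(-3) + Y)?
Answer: I*sqrt(4082978) ≈ 2020.6*I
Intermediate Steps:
l(F, Y) = 3/2 + Y/2 (l(F, Y) = (1*(-1*(-3) + Y))/2 = (1*(3 + Y))/2 = (3 + Y)/2 = 3/2 + Y/2)
o(D, c) = -1801 (o(D, c) = 3 + (-754 - 1*1050) = 3 + (-754 - 1050) = 3 - 1804 = -1801)
sqrt(-4081177 + o(l(26, -45), -996)) = sqrt(-4081177 - 1801) = sqrt(-4082978) = I*sqrt(4082978)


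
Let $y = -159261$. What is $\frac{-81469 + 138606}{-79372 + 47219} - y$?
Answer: $\frac{5120661796}{32153} \approx 1.5926 \cdot 10^{5}$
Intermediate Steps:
$\frac{-81469 + 138606}{-79372 + 47219} - y = \frac{-81469 + 138606}{-79372 + 47219} - -159261 = \frac{57137}{-32153} + 159261 = 57137 \left(- \frac{1}{32153}\right) + 159261 = - \frac{57137}{32153} + 159261 = \frac{5120661796}{32153}$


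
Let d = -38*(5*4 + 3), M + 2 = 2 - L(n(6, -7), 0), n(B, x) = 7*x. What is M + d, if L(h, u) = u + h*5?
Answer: -629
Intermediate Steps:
L(h, u) = u + 5*h
M = 245 (M = -2 + (2 - (0 + 5*(7*(-7)))) = -2 + (2 - (0 + 5*(-49))) = -2 + (2 - (0 - 245)) = -2 + (2 - 1*(-245)) = -2 + (2 + 245) = -2 + 247 = 245)
d = -874 (d = -38*(20 + 3) = -38*23 = -874)
M + d = 245 - 874 = -629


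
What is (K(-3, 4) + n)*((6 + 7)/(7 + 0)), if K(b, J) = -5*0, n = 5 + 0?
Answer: 65/7 ≈ 9.2857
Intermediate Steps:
n = 5
K(b, J) = 0
(K(-3, 4) + n)*((6 + 7)/(7 + 0)) = (0 + 5)*((6 + 7)/(7 + 0)) = 5*(13/7) = 65/7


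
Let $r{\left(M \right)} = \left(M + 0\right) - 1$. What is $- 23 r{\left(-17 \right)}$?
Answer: $414$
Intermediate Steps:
$r{\left(M \right)} = -1 + M$ ($r{\left(M \right)} = M - 1 = -1 + M$)
$- 23 r{\left(-17 \right)} = - 23 \left(-1 - 17\right) = \left(-23\right) \left(-18\right) = 414$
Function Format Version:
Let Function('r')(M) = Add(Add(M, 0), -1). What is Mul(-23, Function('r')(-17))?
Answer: 414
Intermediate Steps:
Function('r')(M) = Add(-1, M) (Function('r')(M) = Add(M, -1) = Add(-1, M))
Mul(-23, Function('r')(-17)) = Mul(-23, Add(-1, -17)) = Mul(-23, -18) = 414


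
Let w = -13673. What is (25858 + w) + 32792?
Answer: 44977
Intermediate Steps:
(25858 + w) + 32792 = (25858 - 13673) + 32792 = 12185 + 32792 = 44977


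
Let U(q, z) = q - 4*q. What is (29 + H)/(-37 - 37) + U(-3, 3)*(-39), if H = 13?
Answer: -13008/37 ≈ -351.57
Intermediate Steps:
U(q, z) = -3*q
(29 + H)/(-37 - 37) + U(-3, 3)*(-39) = (29 + 13)/(-37 - 37) - 3*(-3)*(-39) = 42/(-74) + 9*(-39) = 42*(-1/74) - 351 = -21/37 - 351 = -13008/37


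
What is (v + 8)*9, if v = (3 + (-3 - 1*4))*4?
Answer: -72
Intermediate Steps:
v = -16 (v = (3 + (-3 - 4))*4 = (3 - 7)*4 = -4*4 = -16)
(v + 8)*9 = (-16 + 8)*9 = -8*9 = -72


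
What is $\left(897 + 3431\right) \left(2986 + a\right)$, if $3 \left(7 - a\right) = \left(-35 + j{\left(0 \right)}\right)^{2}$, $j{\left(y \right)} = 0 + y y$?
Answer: $\frac{33559312}{3} \approx 1.1186 \cdot 10^{7}$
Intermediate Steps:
$j{\left(y \right)} = y^{2}$ ($j{\left(y \right)} = 0 + y^{2} = y^{2}$)
$a = - \frac{1204}{3}$ ($a = 7 - \frac{\left(-35 + 0^{2}\right)^{2}}{3} = 7 - \frac{\left(-35 + 0\right)^{2}}{3} = 7 - \frac{\left(-35\right)^{2}}{3} = 7 - \frac{1225}{3} = - \frac{1204}{3} \approx -401.33$)
$\left(897 + 3431\right) \left(2986 + a\right) = \left(897 + 3431\right) \left(2986 - \frac{1204}{3}\right) = 4328 \cdot \frac{7754}{3} = \frac{33559312}{3}$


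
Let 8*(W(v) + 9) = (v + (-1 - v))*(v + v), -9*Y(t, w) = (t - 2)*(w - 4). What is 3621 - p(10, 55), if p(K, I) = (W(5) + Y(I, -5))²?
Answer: 28695/16 ≈ 1793.4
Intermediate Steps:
Y(t, w) = -(-4 + w)*(-2 + t)/9 (Y(t, w) = -(t - 2)*(w - 4)/9 = -(-2 + t)*(-4 + w)/9 = -(-4 + w)*(-2 + t)/9)
W(v) = -9 - v/4 (W(v) = -9 + ((v + (-1 - v))*(v + v))/8 = -9 + (-2*v)/8 = -9 - v/4)
p(K, I) = (-49/4 + I)² (p(K, I) = ((-9 - ¼*5) + (-8/9 + (2/9)*(-5) + 4*I/9 - ⅑*I*(-5)))² = ((-9 - 5/4) + (-8/9 - 10/9 + 4*I/9 + 5*I/9))² = (-41/4 + (-2 + I))² = (-49/4 + I)²)
3621 - p(10, 55) = 3621 - (49 - 4*55)²/16 = 3621 - (49 - 220)²/16 = 3621 - (-171)²/16 = 3621 - 29241/16 = 28695/16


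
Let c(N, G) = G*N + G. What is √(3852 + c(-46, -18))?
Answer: 3*√518 ≈ 68.279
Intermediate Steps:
c(N, G) = G + G*N
√(3852 + c(-46, -18)) = √(3852 - 18*(1 - 46)) = √(3852 - 18*(-45)) = √(3852 + 810) = √4662 = 3*√518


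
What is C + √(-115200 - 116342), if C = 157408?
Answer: 157408 + I*√231542 ≈ 1.5741e+5 + 481.19*I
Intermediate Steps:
C + √(-115200 - 116342) = 157408 + √(-115200 - 116342) = 157408 + √(-231542) = 157408 + I*√231542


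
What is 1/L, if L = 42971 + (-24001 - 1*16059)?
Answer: 1/2911 ≈ 0.00034352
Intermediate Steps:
L = 2911 (L = 42971 + (-24001 - 16059) = 42971 - 40060 = 2911)
1/L = 1/2911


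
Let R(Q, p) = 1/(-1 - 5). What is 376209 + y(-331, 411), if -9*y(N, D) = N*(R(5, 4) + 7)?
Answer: 20328857/54 ≈ 3.7646e+5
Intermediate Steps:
R(Q, p) = -⅙ (R(Q, p) = 1/(-6) = -⅙)
y(N, D) = -41*N/54 (y(N, D) = -N*(-⅙ + 7)/9 = -N*41/(9*6) = -41*N/54)
376209 + y(-331, 411) = 376209 - 41/54*(-331) = 376209 + 13571/54 = 20328857/54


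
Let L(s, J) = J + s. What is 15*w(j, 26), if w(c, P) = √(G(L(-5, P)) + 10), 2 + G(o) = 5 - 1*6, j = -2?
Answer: 15*√7 ≈ 39.686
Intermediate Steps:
G(o) = -3 (G(o) = -2 + (5 - 1*6) = -2 + (5 - 6) = -2 - 1 = -3)
w(c, P) = √7 (w(c, P) = √(-3 + 10) = √7)
15*w(j, 26) = 15*√7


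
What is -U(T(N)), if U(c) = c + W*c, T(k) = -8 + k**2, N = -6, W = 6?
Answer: -196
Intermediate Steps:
U(c) = 7*c (U(c) = c + 6*c = 7*c)
-U(T(N)) = -7*(-8 + (-6)**2) = -7*(-8 + 36) = -7*28 = -1*196 = -196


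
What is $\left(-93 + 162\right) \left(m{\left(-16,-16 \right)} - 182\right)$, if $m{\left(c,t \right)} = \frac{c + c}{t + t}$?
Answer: $-12489$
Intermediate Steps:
$m{\left(c,t \right)} = \frac{c}{t}$ ($m{\left(c,t \right)} = \frac{2 c}{2 t} = 2 c \frac{1}{2 t} = \frac{c}{t}$)
$\left(-93 + 162\right) \left(m{\left(-16,-16 \right)} - 182\right) = \left(-93 + 162\right) \left(- \frac{16}{-16} - 182\right) = 69 \left(\left(-16\right) \left(- \frac{1}{16}\right) - 182\right) = 69 \left(1 - 182\right) = 69 \left(-181\right) = -12489$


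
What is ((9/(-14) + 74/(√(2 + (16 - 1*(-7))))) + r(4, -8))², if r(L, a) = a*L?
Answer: 1560001/4900 ≈ 318.37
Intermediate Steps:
r(L, a) = L*a
((9/(-14) + 74/(√(2 + (16 - 1*(-7))))) + r(4, -8))² = ((9/(-14) + 74/(√(2 + (16 - 1*(-7))))) + 4*(-8))² = ((9*(-1/14) + 74/(√(2 + (16 + 7)))) - 32)² = ((-9/14 + 74/(√(2 + 23))) - 32)² = ((-9/14 + 74/(√25)) - 32)² = ((-9/14 + 74/5) - 32)² = (991/70 - 32)² = (-1249/70)² = 1560001/4900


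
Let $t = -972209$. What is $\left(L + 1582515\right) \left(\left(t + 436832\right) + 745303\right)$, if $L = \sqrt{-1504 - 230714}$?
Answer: $332211043890 + 629778 i \sqrt{25802} \approx 3.3221 \cdot 10^{11} + 1.0116 \cdot 10^{8} i$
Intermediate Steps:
$L = 3 i \sqrt{25802}$ ($L = \sqrt{-232218} = 3 i \sqrt{25802} \approx 481.89 i$)
$\left(L + 1582515\right) \left(\left(t + 436832\right) + 745303\right) = \left(3 i \sqrt{25802} + 1582515\right) \left(\left(-972209 + 436832\right) + 745303\right) = \left(1582515 + 3 i \sqrt{25802}\right) \left(-535377 + 745303\right) = \left(1582515 + 3 i \sqrt{25802}\right) 209926 = 332211043890 + 629778 i \sqrt{25802}$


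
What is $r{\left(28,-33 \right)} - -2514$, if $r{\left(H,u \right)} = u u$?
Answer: $3603$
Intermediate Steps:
$r{\left(H,u \right)} = u^{2}$
$r{\left(28,-33 \right)} - -2514 = \left(-33\right)^{2} - -2514 = 1089 + 2514 = 3603$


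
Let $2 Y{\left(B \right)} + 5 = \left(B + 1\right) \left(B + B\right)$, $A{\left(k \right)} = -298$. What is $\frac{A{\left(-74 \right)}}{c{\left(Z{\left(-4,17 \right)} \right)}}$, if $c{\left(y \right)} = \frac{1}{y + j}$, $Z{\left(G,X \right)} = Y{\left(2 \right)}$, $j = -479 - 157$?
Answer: $188485$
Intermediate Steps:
$j = -636$
$Y{\left(B \right)} = - \frac{5}{2} + B \left(1 + B\right)$ ($Y{\left(B \right)} = - \frac{5}{2} + \frac{\left(B + 1\right) \left(B + B\right)}{2} = - \frac{5}{2} + \frac{\left(1 + B\right) 2 B}{2} = - \frac{5}{2} + \frac{2 B \left(1 + B\right)}{2} = - \frac{5}{2} + B \left(1 + B\right)$)
$Z{\left(G,X \right)} = \frac{7}{2}$ ($Z{\left(G,X \right)} = - \frac{5}{2} + 2 + 2^{2} = - \frac{5}{2} + 2 + 4 = \frac{7}{2}$)
$c{\left(y \right)} = \frac{1}{-636 + y}$ ($c{\left(y \right)} = \frac{1}{y - 636} = \frac{1}{-636 + y}$)
$\frac{A{\left(-74 \right)}}{c{\left(Z{\left(-4,17 \right)} \right)}} = - \frac{298}{\frac{1}{-636 + \frac{7}{2}}} = - \frac{298}{\frac{1}{- \frac{1265}{2}}} = - \frac{298}{- \frac{2}{1265}} = \left(-298\right) \left(- \frac{1265}{2}\right) = 188485$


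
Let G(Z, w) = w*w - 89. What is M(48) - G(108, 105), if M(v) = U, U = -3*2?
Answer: -10942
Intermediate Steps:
G(Z, w) = -89 + w² (G(Z, w) = w² - 89 = -89 + w²)
U = -6
M(v) = -6
M(48) - G(108, 105) = -6 - (-89 + 105²) = -6 - (-89 + 11025) = -6 - 1*10936 = -6 - 10936 = -10942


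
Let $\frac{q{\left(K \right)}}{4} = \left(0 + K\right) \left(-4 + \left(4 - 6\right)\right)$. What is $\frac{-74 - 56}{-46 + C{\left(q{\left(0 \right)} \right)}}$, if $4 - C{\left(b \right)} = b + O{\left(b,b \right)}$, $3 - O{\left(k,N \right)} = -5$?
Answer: $\frac{13}{5} \approx 2.6$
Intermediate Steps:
$O{\left(k,N \right)} = 8$ ($O{\left(k,N \right)} = 3 - -5 = 3 + 5 = 8$)
$q{\left(K \right)} = - 24 K$ ($q{\left(K \right)} = 4 \left(0 + K\right) \left(-4 + \left(4 - 6\right)\right) = 4 K \left(-4 + \left(4 - 6\right)\right) = 4 K \left(-4 - 2\right) = 4 K \left(-6\right) = 4 \left(- 6 K\right) = - 24 K$)
$C{\left(b \right)} = -4 - b$ ($C{\left(b \right)} = 4 - \left(b + 8\right) = 4 - \left(8 + b\right) = -4 - b$)
$\frac{-74 - 56}{-46 + C{\left(q{\left(0 \right)} \right)}} = \frac{-74 - 56}{-46 - \left(4 - 0\right)} = - \frac{130}{-46 - 4} = - \frac{130}{-50} = \left(-130\right) \left(- \frac{1}{50}\right) = \frac{13}{5}$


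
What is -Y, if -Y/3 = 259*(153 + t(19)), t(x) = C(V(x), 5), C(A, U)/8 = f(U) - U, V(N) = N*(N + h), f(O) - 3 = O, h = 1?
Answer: 137529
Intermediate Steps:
f(O) = 3 + O
V(N) = N*(1 + N) (V(N) = N*(N + 1) = N*(1 + N))
C(A, U) = 24 (C(A, U) = 8*((3 + U) - U) = 8*3 = 24)
t(x) = 24
Y = -137529 (Y = -777*(153 + 24) = -777*177 = -3*45843 = -137529)
-Y = -1*(-137529) = 137529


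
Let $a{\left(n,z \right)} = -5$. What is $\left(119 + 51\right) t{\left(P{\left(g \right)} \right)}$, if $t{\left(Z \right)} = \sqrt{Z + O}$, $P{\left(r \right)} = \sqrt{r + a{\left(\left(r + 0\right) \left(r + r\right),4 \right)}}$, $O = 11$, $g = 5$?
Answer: $170 \sqrt{11} \approx 563.83$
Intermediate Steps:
$P{\left(r \right)} = \sqrt{-5 + r}$ ($P{\left(r \right)} = \sqrt{r - 5} = \sqrt{-5 + r}$)
$t{\left(Z \right)} = \sqrt{11 + Z}$ ($t{\left(Z \right)} = \sqrt{Z + 11} = \sqrt{11 + Z}$)
$\left(119 + 51\right) t{\left(P{\left(g \right)} \right)} = \left(119 + 51\right) \sqrt{11 + \sqrt{-5 + 5}} = 170 \sqrt{11 + \sqrt{0}} = 170 \sqrt{11 + 0} = 170 \sqrt{11}$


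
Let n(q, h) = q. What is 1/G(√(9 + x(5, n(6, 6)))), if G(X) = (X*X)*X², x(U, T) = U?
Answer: 1/196 ≈ 0.0051020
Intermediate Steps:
G(X) = X⁴ (G(X) = X²*X² = X⁴)
1/G(√(9 + x(5, n(6, 6)))) = 1/((√(9 + 5))⁴) = 1/((√14)⁴) = 1/196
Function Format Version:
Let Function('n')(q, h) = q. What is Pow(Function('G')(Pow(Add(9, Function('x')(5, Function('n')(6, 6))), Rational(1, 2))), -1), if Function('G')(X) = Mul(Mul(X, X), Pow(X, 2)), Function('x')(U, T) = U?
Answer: Rational(1, 196) ≈ 0.0051020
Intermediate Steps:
Function('G')(X) = Pow(X, 4) (Function('G')(X) = Mul(Pow(X, 2), Pow(X, 2)) = Pow(X, 4))
Pow(Function('G')(Pow(Add(9, Function('x')(5, Function('n')(6, 6))), Rational(1, 2))), -1) = Pow(Pow(Pow(Add(9, 5), Rational(1, 2)), 4), -1) = Pow(Pow(Pow(14, Rational(1, 2)), 4), -1) = Pow(196, -1) = Rational(1, 196)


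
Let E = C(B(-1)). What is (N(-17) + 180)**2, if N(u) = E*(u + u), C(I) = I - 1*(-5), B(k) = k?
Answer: 1936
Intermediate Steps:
C(I) = 5 + I (C(I) = I + 5 = 5 + I)
E = 4 (E = 5 - 1 = 4)
N(u) = 8*u (N(u) = 4*(u + u) = 4*(2*u) = 8*u)
(N(-17) + 180)**2 = (8*(-17) + 180)**2 = (-136 + 180)**2 = 44**2 = 1936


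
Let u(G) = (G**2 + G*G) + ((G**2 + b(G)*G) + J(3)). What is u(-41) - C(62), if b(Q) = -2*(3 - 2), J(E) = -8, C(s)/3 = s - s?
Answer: 5117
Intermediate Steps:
C(s) = 0 (C(s) = 3*(s - s) = 3*0 = 0)
b(Q) = -2 (b(Q) = -2*1 = -2)
u(G) = -8 - 2*G + 3*G**2 (u(G) = (G**2 + G*G) + ((G**2 - 2*G) - 8) = (G**2 + G**2) + (-8 + G**2 - 2*G) = 2*G**2 + (-8 + G**2 - 2*G) = -8 - 2*G + 3*G**2)
u(-41) - C(62) = (-8 - 2*(-41) + 3*(-41)**2) - 1*0 = (-8 + 82 + 3*1681) + 0 = (-8 + 82 + 5043) + 0 = 5117 + 0 = 5117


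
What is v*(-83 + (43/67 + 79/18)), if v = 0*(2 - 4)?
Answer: 0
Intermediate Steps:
v = 0 (v = 0*(-2) = 0)
v*(-83 + (43/67 + 79/18)) = 0*(-83 + (43/67 + 79/18)) = 0*(-83 + 6067/1206) = 0*(-94031/1206) = 0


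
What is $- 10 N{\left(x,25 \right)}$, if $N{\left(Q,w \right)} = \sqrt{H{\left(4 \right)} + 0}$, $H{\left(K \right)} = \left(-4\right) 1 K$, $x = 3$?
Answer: $- 40 i \approx - 40.0 i$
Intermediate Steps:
$H{\left(K \right)} = - 4 K$
$N{\left(Q,w \right)} = 4 i$ ($N{\left(Q,w \right)} = \sqrt{\left(-4\right) 4 + 0} = \sqrt{-16 + 0} = \sqrt{-16} = 4 i$)
$- 10 N{\left(x,25 \right)} = - 10 \cdot 4 i = - 40 i$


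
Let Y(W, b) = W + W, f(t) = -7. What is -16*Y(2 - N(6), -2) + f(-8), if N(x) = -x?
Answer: -263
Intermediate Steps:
Y(W, b) = 2*W
-16*Y(2 - N(6), -2) + f(-8) = -32*(2 - (-1)*6) - 7 = -32*(2 - 1*(-6)) - 7 = -32*(2 + 6) - 7 = -32*8 - 7 = -16*16 - 7 = -256 - 7 = -263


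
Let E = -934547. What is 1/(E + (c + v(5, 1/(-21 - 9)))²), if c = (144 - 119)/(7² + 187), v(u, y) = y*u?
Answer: -501264/468454765559 ≈ -1.0700e-6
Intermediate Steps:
v(u, y) = u*y
c = 25/236 (c = 25/(49 + 187) = 25/236 ≈ 0.10593)
1/(E + (c + v(5, 1/(-21 - 9)))²) = 1/(-934547 + (25/236 + 5/(-21 - 9))²) = 1/(-934547 + (25/236 + 5/(-30))²) = 1/(-934547 + (25/236 + 5*(-1/30))²) = 1/(-934547 + (25/236 - ⅙)²) = 1/(-934547 + (-43/708)²) = 1/(-934547 + 1849/501264) = 1/(-468454765559/501264) = -501264/468454765559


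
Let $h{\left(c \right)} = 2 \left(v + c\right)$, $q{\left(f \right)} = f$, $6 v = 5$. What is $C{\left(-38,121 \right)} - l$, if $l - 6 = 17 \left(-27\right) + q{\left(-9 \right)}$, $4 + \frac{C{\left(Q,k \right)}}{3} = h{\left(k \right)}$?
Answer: $1181$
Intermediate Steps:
$v = \frac{5}{6}$ ($v = \frac{1}{6} \cdot 5 = \frac{5}{6} \approx 0.83333$)
$h{\left(c \right)} = \frac{5}{3} + 2 c$ ($h{\left(c \right)} = 2 \left(\frac{5}{6} + c\right) = \frac{5}{3} + 2 c$)
$C{\left(Q,k \right)} = -7 + 6 k$ ($C{\left(Q,k \right)} = -12 + 3 \left(\frac{5}{3} + 2 k\right) = -12 + \left(5 + 6 k\right) = -7 + 6 k$)
$l = -462$ ($l = 6 + \left(17 \left(-27\right) - 9\right) = 6 - 468 = -462$)
$C{\left(-38,121 \right)} - l = \left(-7 + 6 \cdot 121\right) - -462 = \left(-7 + 726\right) + 462 = 719 + 462 = 1181$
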